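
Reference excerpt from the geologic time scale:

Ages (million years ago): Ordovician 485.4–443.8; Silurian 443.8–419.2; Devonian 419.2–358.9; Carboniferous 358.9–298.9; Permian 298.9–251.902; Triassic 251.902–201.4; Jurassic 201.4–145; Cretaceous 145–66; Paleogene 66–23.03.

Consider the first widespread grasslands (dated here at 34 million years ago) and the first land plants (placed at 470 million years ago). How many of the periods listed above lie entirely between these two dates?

7

The older date is 470 Ma and the younger is 34 Ma.
Periods with start < 470 and end > 34 Ma: Silurian (443.8–419.2), Devonian (419.2–358.9), Carboniferous (358.9–298.9), Permian (298.9–251.902), Triassic (251.902–201.4), Jurassic (201.4–145), Cretaceous (145–66).
That is 7 complete periods.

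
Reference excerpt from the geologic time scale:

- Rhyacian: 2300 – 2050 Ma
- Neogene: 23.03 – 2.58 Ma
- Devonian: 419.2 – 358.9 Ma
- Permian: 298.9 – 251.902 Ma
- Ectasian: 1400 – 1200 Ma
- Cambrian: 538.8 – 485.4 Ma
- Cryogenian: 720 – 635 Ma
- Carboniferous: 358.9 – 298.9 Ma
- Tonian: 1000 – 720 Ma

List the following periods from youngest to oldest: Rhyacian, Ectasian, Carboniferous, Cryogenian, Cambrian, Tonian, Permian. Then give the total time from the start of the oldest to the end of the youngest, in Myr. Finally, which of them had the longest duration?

Permian, Carboniferous, Cambrian, Cryogenian, Tonian, Ectasian, Rhyacian; total span 2048.098 Myr; longest is Tonian

From the excerpt: Rhyacian 2300–2050; Ectasian 1400–1200; Carboniferous 358.9–298.9; Cryogenian 720–635; Cambrian 538.8–485.4; Tonian 1000–720; Permian 298.9–251.902 (Ma).
Larger Ma is earlier, so the oldest is Rhyacian and the youngest is Permian; youngest to oldest: Permian, Carboniferous, Cambrian, Cryogenian, Tonian, Ectasian, Rhyacian.
Oldest start 2300 minus youngest end 251.902 gives 2048.098 Myr overall.
Individual lengths (start − end): Cambrian 53.4; Rhyacian 250; Tonian 280; Carboniferous 60; Permian 46.998; Cryogenian 85; Ectasian 200. The largest is Tonian at 280 Myr.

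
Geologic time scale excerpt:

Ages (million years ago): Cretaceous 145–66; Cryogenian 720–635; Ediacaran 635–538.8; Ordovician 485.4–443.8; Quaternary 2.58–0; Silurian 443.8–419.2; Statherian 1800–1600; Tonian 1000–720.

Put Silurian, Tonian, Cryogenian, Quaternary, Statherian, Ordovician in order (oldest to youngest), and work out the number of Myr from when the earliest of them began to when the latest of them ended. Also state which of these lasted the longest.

From the excerpt: Silurian 443.8–419.2; Tonian 1000–720; Cryogenian 720–635; Quaternary 2.58–0; Statherian 1800–1600; Ordovician 485.4–443.8 (Ma).
Larger Ma is earlier, so the oldest is Statherian and the youngest is Quaternary; oldest to youngest: Statherian, Tonian, Cryogenian, Ordovician, Silurian, Quaternary.
Oldest start 1800 minus youngest end 0 gives 1800 Myr overall.
Individual lengths (start − end): Cryogenian 85; Quaternary 2.58; Statherian 200; Silurian 24.6; Ordovician 41.6; Tonian 280. The largest is Tonian at 280 Myr.

Statherian, Tonian, Cryogenian, Ordovician, Silurian, Quaternary; total span 1800 Myr; longest is Tonian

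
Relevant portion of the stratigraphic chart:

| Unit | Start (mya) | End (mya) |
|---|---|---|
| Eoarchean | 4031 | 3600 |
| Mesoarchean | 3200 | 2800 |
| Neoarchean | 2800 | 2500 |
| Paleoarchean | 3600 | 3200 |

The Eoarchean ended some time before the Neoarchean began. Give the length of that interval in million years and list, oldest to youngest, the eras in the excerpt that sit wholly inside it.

800 million years; Paleoarchean, Mesoarchean

The Eoarchean closes at 3600 Ma and the Neoarchean opens at 2800 Ma, so the interval is 3600 − 2800 = 800 Myr.
An era fits inside if it starts at or after 3600 Ma and ends at or before 2800 Ma; oldest first that gives Paleoarchean, Mesoarchean.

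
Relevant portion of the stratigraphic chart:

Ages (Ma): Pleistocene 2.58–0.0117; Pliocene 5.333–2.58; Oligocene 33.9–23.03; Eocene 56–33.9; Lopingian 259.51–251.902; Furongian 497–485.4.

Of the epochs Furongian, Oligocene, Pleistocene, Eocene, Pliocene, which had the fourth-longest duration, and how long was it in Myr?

Pliocene, 2.753 million years

Durations: Furongian 11.6; Oligocene 10.87; Pleistocene 2.5683; Eocene 22.1; Pliocene 2.753 Myr.
Sorted longest-first: Eocene (22.1), Furongian (11.6), Oligocene (10.87), Pliocene (2.753), Pleistocene (2.5683).
The fourth longest is Pliocene at 2.753 Myr.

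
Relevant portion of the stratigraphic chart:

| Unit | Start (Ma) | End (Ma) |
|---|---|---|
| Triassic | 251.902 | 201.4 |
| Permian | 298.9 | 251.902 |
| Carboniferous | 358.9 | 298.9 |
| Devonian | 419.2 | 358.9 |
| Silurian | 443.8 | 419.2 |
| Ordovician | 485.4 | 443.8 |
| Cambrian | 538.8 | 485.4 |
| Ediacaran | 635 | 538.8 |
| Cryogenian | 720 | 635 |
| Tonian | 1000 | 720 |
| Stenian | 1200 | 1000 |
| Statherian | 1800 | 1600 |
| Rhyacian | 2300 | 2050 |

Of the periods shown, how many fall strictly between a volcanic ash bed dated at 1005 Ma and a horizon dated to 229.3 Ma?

The older date is 1005 Ma and the younger is 229.3 Ma.
Periods with start < 1005 and end > 229.3 Ma: Tonian (1000–720), Cryogenian (720–635), Ediacaran (635–538.8), Cambrian (538.8–485.4), Ordovician (485.4–443.8), Silurian (443.8–419.2), Devonian (419.2–358.9), Carboniferous (358.9–298.9), Permian (298.9–251.902).
That is 9 complete periods.

9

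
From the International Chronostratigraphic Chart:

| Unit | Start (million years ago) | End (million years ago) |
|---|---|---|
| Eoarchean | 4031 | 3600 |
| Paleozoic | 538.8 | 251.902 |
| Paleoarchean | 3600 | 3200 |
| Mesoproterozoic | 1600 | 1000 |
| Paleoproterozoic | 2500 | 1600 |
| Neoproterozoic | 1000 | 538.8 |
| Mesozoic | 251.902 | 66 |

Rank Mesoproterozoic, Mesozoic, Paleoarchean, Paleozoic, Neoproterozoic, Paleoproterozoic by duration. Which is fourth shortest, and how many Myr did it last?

Neoproterozoic, 461.2 million years

Start − end for each: Mesoproterozoic 1600 − 1000 = 600; Mesozoic 251.902 − 66 = 185.902; Paleoarchean 3600 − 3200 = 400; Paleozoic 538.8 − 251.902 = 286.898; Neoproterozoic 1000 − 538.8 = 461.2; Paleoproterozoic 2500 − 1600 = 900.
Ranking these from shortest: Mesozoic < Paleozoic < Paleoarchean < Neoproterozoic < Mesoproterozoic < Paleoproterozoic.
Position 4 in that ranking is Neoproterozoic, which lasted 461.2 Myr.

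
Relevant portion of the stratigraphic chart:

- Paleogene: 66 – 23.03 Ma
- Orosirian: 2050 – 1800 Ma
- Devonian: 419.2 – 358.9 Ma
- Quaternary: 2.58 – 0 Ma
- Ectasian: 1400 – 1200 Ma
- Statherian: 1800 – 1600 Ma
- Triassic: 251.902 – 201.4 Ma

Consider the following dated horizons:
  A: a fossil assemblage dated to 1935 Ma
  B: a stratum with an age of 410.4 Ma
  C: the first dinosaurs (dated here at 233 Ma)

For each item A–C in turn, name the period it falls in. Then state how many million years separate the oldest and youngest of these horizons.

Match each age against the start–end ranges in the excerpt: A = 1935 Ma → Orosirian (2050–1800); B = 410.4 Ma → Devonian (419.2–358.9); C = 233 Ma → Triassic (251.902–201.4).
The largest age is 1935 Ma and the smallest is 233 Ma; their difference is 1702 Myr.

A — Orosirian; B — Devonian; C — Triassic; span 1702 million years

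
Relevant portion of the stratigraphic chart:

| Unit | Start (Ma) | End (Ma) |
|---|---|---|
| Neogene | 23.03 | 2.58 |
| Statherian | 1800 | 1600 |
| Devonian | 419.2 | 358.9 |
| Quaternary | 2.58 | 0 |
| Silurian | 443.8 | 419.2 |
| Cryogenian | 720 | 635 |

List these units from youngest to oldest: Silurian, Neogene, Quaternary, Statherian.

Quaternary → Neogene → Silurian → Statherian

Read off each span (Ma): Silurian 443.8–419.2; Neogene 23.03–2.58; Quaternary 2.58–0; Statherian 1800–1600.
Larger Ma is older, so oldest→youngest is Statherian, Silurian, Neogene, Quaternary; reverse it for youngest→oldest.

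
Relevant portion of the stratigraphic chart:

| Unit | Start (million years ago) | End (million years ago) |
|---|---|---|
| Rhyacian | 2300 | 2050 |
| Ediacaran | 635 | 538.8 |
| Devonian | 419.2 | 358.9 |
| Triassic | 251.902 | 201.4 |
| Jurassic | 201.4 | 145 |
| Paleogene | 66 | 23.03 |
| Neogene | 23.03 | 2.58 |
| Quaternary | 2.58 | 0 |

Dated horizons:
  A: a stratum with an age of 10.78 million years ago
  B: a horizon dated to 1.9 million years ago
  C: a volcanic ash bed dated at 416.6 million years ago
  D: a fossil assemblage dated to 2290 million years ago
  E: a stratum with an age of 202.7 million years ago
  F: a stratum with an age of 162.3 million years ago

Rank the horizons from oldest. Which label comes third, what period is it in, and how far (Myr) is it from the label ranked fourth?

Larger Ma means older, so oldest first: D 2290 > C 416.6 > E 202.7 > F 162.3 > A 10.78 > B 1.9.
Counting 3 along gives E (202.7 Ma); the excerpt puts that inside the Triassic, 251.902–201.4 Ma.
Next in line is F (162.3 Ma), and 202.7 − 162.3 = 40.4 Myr.

E, in the Triassic; 40.4 million years to F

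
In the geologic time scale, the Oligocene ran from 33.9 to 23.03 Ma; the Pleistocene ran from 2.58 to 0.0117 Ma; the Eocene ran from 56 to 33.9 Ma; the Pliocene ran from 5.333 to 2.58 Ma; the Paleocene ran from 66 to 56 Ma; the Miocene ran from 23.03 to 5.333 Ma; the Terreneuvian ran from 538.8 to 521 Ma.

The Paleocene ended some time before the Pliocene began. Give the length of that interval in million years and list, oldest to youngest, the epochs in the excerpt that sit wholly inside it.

50.667 million years; Eocene, Oligocene, Miocene

The Paleocene closes at 56 Ma and the Pliocene opens at 5.333 Ma, so the interval is 56 − 5.333 = 50.667 Myr.
An epoch fits inside if it starts at or after 56 Ma and ends at or before 5.333 Ma; oldest first that gives Eocene, Oligocene, Miocene.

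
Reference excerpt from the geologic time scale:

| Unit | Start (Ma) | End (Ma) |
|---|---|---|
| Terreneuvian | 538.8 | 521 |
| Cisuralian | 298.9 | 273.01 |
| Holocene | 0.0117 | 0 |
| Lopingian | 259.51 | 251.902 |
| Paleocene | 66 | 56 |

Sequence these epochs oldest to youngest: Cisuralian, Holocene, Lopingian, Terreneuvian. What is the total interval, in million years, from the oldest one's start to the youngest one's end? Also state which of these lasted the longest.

Terreneuvian, Cisuralian, Lopingian, Holocene; total span 538.8 Myr; longest is Cisuralian

Start ages (Ma): Terreneuvian 538.8, Cisuralian 298.9, Lopingian 259.51, Holocene 0.0117.
Ordered oldest to youngest: Terreneuvian, Cisuralian, Lopingian, Holocene.
Span = 538.8 − 0 = 538.8 Myr.
Durations: Holocene 0.0117, Lopingian 7.608, Cisuralian 25.89, Terreneuvian 17.8 → longest is Cisuralian (25.89 Myr).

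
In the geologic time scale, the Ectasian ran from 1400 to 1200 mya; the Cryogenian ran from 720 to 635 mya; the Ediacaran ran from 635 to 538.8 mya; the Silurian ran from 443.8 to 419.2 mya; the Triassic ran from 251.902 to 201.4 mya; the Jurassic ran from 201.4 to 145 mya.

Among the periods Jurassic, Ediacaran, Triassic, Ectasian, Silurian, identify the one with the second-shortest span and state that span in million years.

Triassic, 50.502 million years

Durations: Jurassic 56.4; Ediacaran 96.2; Triassic 50.502; Ectasian 200; Silurian 24.6 Myr.
Sorted shortest-first: Silurian (24.6), Triassic (50.502), Jurassic (56.4), Ediacaran (96.2), Ectasian (200).
The second shortest is Triassic at 50.502 Myr.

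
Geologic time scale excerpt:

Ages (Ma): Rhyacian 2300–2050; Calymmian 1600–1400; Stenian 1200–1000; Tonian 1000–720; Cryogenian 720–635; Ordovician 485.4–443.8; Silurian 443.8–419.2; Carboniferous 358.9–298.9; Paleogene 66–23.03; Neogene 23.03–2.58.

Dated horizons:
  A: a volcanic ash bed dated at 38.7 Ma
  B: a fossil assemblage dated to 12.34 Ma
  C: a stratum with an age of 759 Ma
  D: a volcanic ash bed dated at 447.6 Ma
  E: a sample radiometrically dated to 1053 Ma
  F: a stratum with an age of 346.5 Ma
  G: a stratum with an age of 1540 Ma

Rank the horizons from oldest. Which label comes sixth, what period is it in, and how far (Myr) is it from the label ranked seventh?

Sorted oldest-first by Ma: G (1540), E (1053), C (759), D (447.6), F (346.5), A (38.7), B (12.34).
The sixth oldest is A at 38.7 Ma, which lies in 66–23.03 Ma: the Paleogene.
The seventh oldest is B at 12.34 Ma; separation = |38.7 − 12.34| = 26.36 Myr.

A, in the Paleogene; 26.36 million years to B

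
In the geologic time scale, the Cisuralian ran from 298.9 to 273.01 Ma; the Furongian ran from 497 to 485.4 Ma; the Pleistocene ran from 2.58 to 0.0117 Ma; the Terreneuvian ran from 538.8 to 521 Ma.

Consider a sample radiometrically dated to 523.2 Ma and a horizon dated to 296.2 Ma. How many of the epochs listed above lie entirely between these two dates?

523.2 Ma sits inside the Terreneuvian (538.8–521) and 296.2 Ma inside the Cisuralian (298.9–273.01); neither of those is wholly between the two dates.
The listed epochs lying completely between them are Furongian — 1 in all.

1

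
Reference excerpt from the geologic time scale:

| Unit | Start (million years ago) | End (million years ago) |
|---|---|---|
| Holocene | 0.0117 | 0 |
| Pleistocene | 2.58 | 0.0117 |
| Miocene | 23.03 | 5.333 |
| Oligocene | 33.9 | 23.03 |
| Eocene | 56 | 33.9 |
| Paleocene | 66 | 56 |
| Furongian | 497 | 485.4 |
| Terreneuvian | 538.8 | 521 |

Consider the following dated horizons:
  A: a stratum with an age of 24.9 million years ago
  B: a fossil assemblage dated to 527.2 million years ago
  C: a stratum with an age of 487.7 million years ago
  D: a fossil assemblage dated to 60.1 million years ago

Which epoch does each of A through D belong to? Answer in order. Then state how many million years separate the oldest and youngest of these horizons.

Match each age against the start–end ranges in the excerpt: A = 24.9 Ma → Oligocene (33.9–23.03); B = 527.2 Ma → Terreneuvian (538.8–521); C = 487.7 Ma → Furongian (497–485.4); D = 60.1 Ma → Paleocene (66–56).
The largest age is 527.2 Ma and the smallest is 24.9 Ma; their difference is 502.3 Myr.

A — Oligocene; B — Terreneuvian; C — Furongian; D — Paleocene; span 502.3 million years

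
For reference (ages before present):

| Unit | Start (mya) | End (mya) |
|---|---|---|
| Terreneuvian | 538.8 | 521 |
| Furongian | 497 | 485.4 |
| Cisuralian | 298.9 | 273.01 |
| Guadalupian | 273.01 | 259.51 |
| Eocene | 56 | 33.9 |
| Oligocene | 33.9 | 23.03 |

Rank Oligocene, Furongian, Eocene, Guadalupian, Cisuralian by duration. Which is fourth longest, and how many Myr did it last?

Start − end for each: Oligocene 33.9 − 23.03 = 10.87; Furongian 497 − 485.4 = 11.6; Eocene 56 − 33.9 = 22.1; Guadalupian 273.01 − 259.51 = 13.5; Cisuralian 298.9 − 273.01 = 25.89.
Ranking these from longest: Cisuralian > Eocene > Guadalupian > Furongian > Oligocene.
Position 4 in that ranking is Furongian, which lasted 11.6 Myr.

Furongian, 11.6 million years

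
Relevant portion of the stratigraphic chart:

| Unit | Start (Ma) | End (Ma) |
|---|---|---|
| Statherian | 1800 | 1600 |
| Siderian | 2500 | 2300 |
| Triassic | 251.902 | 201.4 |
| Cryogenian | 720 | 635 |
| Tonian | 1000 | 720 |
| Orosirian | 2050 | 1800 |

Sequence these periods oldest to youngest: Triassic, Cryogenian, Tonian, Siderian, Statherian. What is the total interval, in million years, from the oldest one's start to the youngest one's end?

From the excerpt: Triassic 251.902–201.4; Cryogenian 720–635; Tonian 1000–720; Siderian 2500–2300; Statherian 1800–1600 (Ma).
Larger Ma is earlier, so the oldest is Siderian and the youngest is Triassic; oldest to youngest: Siderian, Statherian, Tonian, Cryogenian, Triassic.
Oldest start 2500 minus youngest end 201.4 gives 2298.6 Myr overall.

Siderian, Statherian, Tonian, Cryogenian, Triassic; total span 2298.6 Myr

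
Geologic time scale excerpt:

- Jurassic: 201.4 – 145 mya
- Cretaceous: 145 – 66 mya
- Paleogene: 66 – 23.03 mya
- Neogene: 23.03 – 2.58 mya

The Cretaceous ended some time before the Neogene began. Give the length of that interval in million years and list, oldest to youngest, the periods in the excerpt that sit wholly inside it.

42.97 million years; Paleogene

End of Cretaceous = 66 Ma; start of Neogene = 23.03 Ma.
Gap = 66 − 23.03 = 42.97 Myr.
Periods wholly inside 66–23.03 Ma: Paleogene (66–23.03).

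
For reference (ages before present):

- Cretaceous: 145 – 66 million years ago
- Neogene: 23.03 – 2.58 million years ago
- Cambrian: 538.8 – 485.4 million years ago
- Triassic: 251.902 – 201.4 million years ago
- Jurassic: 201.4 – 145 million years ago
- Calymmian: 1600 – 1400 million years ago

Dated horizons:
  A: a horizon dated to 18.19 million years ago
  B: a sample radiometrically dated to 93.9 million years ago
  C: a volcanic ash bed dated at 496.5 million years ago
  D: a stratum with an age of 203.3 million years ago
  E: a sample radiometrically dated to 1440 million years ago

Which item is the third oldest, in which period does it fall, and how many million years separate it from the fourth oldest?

Sorted oldest-first by Ma: E (1440), C (496.5), D (203.3), B (93.9), A (18.19).
The third oldest is D at 203.3 Ma, which lies in 251.902–201.4 Ma: the Triassic.
The fourth oldest is B at 93.9 Ma; separation = |203.3 − 93.9| = 109.4 Myr.

D, in the Triassic; 109.4 million years to B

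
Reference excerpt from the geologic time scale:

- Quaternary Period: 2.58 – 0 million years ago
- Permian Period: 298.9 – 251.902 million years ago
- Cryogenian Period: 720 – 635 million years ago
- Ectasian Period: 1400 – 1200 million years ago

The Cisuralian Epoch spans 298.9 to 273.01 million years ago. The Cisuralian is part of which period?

Permian

The Cisuralian (298.9–273.01 Ma) lies entirely within 298.9–251.902 Ma, the Permian Period.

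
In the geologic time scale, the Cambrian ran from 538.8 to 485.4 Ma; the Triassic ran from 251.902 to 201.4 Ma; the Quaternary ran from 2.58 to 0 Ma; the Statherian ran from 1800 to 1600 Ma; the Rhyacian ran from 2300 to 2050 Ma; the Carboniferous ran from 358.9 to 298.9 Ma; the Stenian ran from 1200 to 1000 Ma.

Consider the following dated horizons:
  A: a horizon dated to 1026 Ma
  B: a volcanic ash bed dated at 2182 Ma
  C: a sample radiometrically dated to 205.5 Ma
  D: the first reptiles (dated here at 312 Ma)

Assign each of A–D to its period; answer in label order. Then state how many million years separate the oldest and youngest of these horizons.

A — Stenian; B — Rhyacian; C — Triassic; D — Carboniferous; span 1976.5 million years

Match each age against the start–end ranges in the excerpt: A = 1026 Ma → Stenian (1200–1000); B = 2182 Ma → Rhyacian (2300–2050); C = 205.5 Ma → Triassic (251.902–201.4); D = 312 Ma → Carboniferous (358.9–298.9).
The largest age is 2182 Ma and the smallest is 205.5 Ma; their difference is 1976.5 Myr.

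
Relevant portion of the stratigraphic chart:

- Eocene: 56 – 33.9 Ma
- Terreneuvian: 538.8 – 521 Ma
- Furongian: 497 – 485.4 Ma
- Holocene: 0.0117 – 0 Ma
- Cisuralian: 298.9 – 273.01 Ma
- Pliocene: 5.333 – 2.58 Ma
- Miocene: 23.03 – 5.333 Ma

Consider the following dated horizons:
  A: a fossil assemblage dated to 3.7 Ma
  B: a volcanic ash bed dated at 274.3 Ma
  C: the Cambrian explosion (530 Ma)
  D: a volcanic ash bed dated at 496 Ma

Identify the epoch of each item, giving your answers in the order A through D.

Match each age against the start–end ranges in the excerpt: A = 3.7 Ma → Pliocene (5.333–2.58); B = 274.3 Ma → Cisuralian (298.9–273.01); C = 530 Ma → Terreneuvian (538.8–521); D = 496 Ma → Furongian (497–485.4).

A — Pliocene; B — Cisuralian; C — Terreneuvian; D — Furongian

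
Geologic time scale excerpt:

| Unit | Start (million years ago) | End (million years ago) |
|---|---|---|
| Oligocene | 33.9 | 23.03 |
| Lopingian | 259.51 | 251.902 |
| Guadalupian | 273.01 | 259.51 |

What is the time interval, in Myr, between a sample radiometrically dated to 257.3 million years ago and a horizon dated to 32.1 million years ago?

225.2 million years

257.3 − 32.1 = 225.2 million years.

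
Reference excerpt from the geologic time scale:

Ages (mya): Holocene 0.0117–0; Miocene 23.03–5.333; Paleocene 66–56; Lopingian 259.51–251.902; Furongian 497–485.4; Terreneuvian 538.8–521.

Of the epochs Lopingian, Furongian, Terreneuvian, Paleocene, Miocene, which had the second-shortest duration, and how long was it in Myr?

Paleocene, 10 million years

Durations: Lopingian 7.608; Furongian 11.6; Terreneuvian 17.8; Paleocene 10; Miocene 17.697 Myr.
Sorted shortest-first: Lopingian (7.608), Paleocene (10), Furongian (11.6), Miocene (17.697), Terreneuvian (17.8).
The second shortest is Paleocene at 10 Myr.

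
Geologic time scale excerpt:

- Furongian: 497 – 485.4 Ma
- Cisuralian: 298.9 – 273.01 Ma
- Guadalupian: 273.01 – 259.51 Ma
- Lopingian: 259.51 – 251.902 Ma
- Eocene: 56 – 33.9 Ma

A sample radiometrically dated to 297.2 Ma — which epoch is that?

Cisuralian

297.2 Ma lies between 298.9 and 273.01 Ma, so it falls in the Cisuralian.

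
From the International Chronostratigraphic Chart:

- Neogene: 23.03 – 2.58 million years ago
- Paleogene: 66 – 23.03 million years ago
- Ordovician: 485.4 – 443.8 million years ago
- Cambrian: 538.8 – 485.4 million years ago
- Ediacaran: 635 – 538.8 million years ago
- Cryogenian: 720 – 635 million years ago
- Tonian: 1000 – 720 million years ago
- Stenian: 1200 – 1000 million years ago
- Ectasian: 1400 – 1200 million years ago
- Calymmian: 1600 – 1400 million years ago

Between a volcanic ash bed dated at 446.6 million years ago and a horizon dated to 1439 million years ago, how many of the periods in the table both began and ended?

1439 Ma sits inside the Calymmian (1600–1400) and 446.6 Ma inside the Ordovician (485.4–443.8); neither of those is wholly between the two dates.
The listed periods lying completely between them are Ectasian, Stenian, Tonian, Cryogenian, Ediacaran, Cambrian — 6 in all.

6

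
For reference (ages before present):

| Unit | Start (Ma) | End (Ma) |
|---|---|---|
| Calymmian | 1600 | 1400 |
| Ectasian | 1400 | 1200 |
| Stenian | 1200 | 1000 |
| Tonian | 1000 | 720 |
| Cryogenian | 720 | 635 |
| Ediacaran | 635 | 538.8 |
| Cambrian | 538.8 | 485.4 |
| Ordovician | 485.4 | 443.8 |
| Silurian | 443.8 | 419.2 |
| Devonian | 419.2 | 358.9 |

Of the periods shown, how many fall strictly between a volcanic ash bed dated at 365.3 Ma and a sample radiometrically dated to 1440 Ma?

8

1440 Ma sits inside the Calymmian (1600–1400) and 365.3 Ma inside the Devonian (419.2–358.9); neither of those is wholly between the two dates.
The listed periods lying completely between them are Ectasian, Stenian, Tonian, Cryogenian, Ediacaran, Cambrian, Ordovician, Silurian — 8 in all.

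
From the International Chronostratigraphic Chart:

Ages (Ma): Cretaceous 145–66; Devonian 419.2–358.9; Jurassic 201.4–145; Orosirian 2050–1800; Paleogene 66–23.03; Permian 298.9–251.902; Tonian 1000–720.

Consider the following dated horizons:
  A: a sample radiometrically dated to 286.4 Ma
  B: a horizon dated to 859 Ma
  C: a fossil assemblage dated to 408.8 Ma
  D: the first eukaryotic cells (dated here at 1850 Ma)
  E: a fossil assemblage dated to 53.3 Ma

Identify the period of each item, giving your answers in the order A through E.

A: 286.4 Ma lies in 298.9–251.902 Ma, so Permian.
B: 859 Ma lies in 1000–720 Ma, so Tonian.
C: 408.8 Ma lies in 419.2–358.9 Ma, so Devonian.
D: 1850 Ma lies in 2050–1800 Ma, so Orosirian.
E: 53.3 Ma lies in 66–23.03 Ma, so Paleogene.

A — Permian; B — Tonian; C — Devonian; D — Orosirian; E — Paleogene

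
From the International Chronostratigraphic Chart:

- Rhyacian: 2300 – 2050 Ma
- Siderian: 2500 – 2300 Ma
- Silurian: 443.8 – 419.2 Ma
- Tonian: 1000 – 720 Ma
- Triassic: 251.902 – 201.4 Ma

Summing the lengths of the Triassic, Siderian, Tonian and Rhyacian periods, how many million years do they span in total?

780.502 million years

Each duration: Triassic = 50.502; Siderian = 200; Tonian = 280; Rhyacian = 250.
Sum: 50.502 + 200 + 280 + 250 = 780.502 Myr.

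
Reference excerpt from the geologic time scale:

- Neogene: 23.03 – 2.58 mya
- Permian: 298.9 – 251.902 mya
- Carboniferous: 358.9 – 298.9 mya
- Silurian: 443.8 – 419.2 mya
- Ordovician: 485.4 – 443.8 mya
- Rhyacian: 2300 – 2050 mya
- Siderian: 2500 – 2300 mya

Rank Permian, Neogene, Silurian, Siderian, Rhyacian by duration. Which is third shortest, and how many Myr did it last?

Permian, 46.998 million years

Durations: Permian 46.998; Neogene 20.45; Silurian 24.6; Siderian 200; Rhyacian 250 Myr.
Sorted shortest-first: Neogene (20.45), Silurian (24.6), Permian (46.998), Siderian (200), Rhyacian (250).
The third shortest is Permian at 46.998 Myr.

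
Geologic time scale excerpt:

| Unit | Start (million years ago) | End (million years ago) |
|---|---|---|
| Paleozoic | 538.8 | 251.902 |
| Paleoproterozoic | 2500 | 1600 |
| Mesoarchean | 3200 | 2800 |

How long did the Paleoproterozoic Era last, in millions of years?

2500 − 1600 = 900 million years.

900 million years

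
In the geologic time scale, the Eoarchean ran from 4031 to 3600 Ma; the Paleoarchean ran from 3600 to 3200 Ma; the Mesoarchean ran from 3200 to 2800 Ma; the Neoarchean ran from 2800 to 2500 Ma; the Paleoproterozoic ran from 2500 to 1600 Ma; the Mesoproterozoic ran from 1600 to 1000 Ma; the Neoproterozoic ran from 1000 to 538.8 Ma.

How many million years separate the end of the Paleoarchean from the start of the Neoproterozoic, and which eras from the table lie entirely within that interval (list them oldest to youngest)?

End of Paleoarchean = 3200 Ma; start of Neoproterozoic = 1000 Ma.
Gap = 3200 − 1000 = 2200 Myr.
Eras wholly inside 3200–1000 Ma: Mesoarchean (3200–2800), Neoarchean (2800–2500), Paleoproterozoic (2500–1600), Mesoproterozoic (1600–1000).

2200 million years; Mesoarchean, Neoarchean, Paleoproterozoic, Mesoproterozoic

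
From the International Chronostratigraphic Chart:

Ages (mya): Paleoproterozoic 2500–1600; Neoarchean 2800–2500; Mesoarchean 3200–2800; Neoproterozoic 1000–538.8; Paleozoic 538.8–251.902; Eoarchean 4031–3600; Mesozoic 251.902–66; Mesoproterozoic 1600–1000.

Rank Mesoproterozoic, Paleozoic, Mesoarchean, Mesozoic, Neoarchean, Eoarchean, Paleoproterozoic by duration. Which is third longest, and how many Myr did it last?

Eoarchean, 431 million years

Start − end for each: Mesoproterozoic 1600 − 1000 = 600; Paleozoic 538.8 − 251.902 = 286.898; Mesoarchean 3200 − 2800 = 400; Mesozoic 251.902 − 66 = 185.902; Neoarchean 2800 − 2500 = 300; Eoarchean 4031 − 3600 = 431; Paleoproterozoic 2500 − 1600 = 900.
Ranking these from longest: Paleoproterozoic > Mesoproterozoic > Eoarchean > Mesoarchean > Neoarchean > Paleozoic > Mesozoic.
Position 3 in that ranking is Eoarchean, which lasted 431 Myr.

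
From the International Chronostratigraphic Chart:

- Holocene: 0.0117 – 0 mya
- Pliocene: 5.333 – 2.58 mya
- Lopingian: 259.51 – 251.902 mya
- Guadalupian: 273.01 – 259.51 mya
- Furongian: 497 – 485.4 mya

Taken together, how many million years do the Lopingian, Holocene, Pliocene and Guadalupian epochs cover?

Duration is start − end for each: (259.51 − 251.902) + (0.0117 − 0) + (5.333 − 2.58) + (273.01 − 259.51).
That is 7.608 + 0.0117 + 2.753 + 13.5, which totals 23.8727 million years.

23.8727 million years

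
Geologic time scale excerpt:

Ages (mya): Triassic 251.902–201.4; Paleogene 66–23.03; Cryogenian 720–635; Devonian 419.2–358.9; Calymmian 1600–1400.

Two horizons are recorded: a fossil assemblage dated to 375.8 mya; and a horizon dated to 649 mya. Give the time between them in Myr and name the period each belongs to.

Elapsed time: 649 − 375.8 = 273.2 Myr.
375.8 Ma lies within 419.2–358.9 Ma: Devonian.
649 Ma lies within 720–635 Ma: Cryogenian.

273.2 million years apart; the first in the Devonian, the second in the Cryogenian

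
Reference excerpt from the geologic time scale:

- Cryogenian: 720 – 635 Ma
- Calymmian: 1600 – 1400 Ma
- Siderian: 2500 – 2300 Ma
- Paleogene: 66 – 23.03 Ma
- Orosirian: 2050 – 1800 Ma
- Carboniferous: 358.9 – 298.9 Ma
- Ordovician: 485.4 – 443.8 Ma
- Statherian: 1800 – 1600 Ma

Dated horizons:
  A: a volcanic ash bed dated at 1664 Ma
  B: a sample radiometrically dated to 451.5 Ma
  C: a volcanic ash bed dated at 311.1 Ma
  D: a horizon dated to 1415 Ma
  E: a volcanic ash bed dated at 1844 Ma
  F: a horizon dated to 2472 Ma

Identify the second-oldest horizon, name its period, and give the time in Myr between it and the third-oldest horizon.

Sorted oldest-first by Ma: F (2472), E (1844), A (1664), D (1415), B (451.5), C (311.1).
The second oldest is E at 1844 Ma, which lies in 2050–1800 Ma: the Orosirian.
The third oldest is A at 1664 Ma; separation = |1844 − 1664| = 180 Myr.

E, in the Orosirian; 180 million years to A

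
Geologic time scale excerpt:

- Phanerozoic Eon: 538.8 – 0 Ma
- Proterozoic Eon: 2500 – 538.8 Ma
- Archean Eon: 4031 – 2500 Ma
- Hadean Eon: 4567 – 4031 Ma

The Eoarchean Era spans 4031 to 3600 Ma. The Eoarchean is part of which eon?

Archean

The Eoarchean (4031–3600 Ma) lies entirely within 4031–2500 Ma, the Archean Eon.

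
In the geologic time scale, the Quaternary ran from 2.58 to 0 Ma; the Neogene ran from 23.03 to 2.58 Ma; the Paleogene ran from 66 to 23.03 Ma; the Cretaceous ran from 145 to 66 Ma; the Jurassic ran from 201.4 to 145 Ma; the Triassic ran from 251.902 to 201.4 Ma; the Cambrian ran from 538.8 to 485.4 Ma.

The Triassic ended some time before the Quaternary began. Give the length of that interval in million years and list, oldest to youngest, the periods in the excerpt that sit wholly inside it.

198.82 million years; Jurassic, Cretaceous, Paleogene, Neogene

End of Triassic = 201.4 Ma; start of Quaternary = 2.58 Ma.
Gap = 201.4 − 2.58 = 198.82 Myr.
Periods wholly inside 201.4–2.58 Ma: Jurassic (201.4–145), Cretaceous (145–66), Paleogene (66–23.03), Neogene (23.03–2.58).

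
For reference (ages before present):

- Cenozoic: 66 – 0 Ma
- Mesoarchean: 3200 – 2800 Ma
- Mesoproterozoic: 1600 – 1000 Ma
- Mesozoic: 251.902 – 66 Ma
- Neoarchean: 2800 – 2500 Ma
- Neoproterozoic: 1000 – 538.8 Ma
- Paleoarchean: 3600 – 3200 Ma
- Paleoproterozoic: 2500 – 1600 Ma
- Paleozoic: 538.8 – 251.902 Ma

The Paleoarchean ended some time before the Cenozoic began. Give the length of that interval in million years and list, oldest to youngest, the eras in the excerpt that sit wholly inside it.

3134 million years; Mesoarchean, Neoarchean, Paleoproterozoic, Mesoproterozoic, Neoproterozoic, Paleozoic, Mesozoic

The Paleoarchean closes at 3200 Ma and the Cenozoic opens at 66 Ma, so the interval is 3200 − 66 = 3134 Myr.
An era fits inside if it starts at or after 3200 Ma and ends at or before 66 Ma; oldest first that gives Mesoarchean, Neoarchean, Paleoproterozoic, Mesoproterozoic, Neoproterozoic, Paleozoic, Mesozoic.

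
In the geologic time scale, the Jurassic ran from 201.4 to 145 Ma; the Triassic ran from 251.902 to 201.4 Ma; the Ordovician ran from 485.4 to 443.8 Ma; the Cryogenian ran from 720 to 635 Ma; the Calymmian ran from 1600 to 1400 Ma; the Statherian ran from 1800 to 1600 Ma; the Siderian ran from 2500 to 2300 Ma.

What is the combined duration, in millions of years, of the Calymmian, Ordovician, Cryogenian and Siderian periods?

Each duration: Calymmian = 200; Ordovician = 41.6; Cryogenian = 85; Siderian = 200.
Sum: 200 + 41.6 + 85 + 200 = 526.6 Myr.

526.6 million years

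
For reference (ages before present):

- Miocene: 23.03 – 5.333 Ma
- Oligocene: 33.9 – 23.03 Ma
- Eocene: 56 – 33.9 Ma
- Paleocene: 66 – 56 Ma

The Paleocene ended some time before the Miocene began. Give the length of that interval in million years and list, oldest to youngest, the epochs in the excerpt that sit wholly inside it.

The Paleocene closes at 56 Ma and the Miocene opens at 23.03 Ma, so the interval is 56 − 23.03 = 32.97 Myr.
An epoch fits inside if it starts at or after 56 Ma and ends at or before 23.03 Ma; oldest first that gives Eocene, Oligocene.

32.97 million years; Eocene, Oligocene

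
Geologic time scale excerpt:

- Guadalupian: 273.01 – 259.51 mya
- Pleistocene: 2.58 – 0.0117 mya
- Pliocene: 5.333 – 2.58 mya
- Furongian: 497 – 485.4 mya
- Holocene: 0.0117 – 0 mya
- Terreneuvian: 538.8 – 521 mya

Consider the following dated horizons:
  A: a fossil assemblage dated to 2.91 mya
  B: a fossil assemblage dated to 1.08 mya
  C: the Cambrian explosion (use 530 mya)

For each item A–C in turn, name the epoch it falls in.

A — Pliocene; B — Pleistocene; C — Terreneuvian

Match each age against the start–end ranges in the excerpt: A = 2.91 Ma → Pliocene (5.333–2.58); B = 1.08 Ma → Pleistocene (2.58–0.0117); C = 530 Ma → Terreneuvian (538.8–521).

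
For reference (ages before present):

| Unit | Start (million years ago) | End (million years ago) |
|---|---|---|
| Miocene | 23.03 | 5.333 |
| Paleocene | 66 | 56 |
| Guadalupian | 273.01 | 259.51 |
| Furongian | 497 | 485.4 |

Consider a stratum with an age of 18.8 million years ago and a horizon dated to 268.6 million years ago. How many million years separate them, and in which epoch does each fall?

Elapsed time: 268.6 − 18.8 = 249.8 Myr.
18.8 Ma lies within 23.03–5.333 Ma: Miocene.
268.6 Ma lies within 273.01–259.51 Ma: Guadalupian.

249.8 million years apart; the first in the Miocene, the second in the Guadalupian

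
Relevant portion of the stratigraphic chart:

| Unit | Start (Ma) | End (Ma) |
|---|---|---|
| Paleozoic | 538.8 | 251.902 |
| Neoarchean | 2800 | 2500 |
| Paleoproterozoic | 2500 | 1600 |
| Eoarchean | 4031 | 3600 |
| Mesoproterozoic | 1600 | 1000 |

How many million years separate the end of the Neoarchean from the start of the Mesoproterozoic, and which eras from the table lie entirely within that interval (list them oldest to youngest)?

900 million years; Paleoproterozoic

The Neoarchean closes at 2500 Ma and the Mesoproterozoic opens at 1600 Ma, so the interval is 2500 − 1600 = 900 Myr.
An era fits inside if it starts at or after 2500 Ma and ends at or before 1600 Ma; oldest first that gives Paleoproterozoic.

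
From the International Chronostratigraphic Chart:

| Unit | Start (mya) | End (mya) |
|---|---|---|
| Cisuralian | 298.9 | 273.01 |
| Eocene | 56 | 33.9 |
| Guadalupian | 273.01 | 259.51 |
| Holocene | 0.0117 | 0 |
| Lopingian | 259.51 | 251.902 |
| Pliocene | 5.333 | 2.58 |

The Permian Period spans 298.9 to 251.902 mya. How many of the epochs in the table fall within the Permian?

3

Epochs inside 298.9–251.902 Ma: Cisuralian, Guadalupian, Lopingian — 3 in total.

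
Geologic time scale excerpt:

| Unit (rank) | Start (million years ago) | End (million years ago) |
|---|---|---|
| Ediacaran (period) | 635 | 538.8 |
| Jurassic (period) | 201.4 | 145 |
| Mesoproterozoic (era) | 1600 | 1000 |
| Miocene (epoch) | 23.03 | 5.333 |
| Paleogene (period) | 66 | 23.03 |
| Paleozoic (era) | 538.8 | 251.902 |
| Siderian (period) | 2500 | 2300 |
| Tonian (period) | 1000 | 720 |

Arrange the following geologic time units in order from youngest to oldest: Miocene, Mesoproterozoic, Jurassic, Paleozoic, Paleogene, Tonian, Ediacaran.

Miocene, then Paleogene, then Jurassic, then Paleozoic, then Ediacaran, then Tonian, then Mesoproterozoic

The oldest of these is Mesoproterozoic (starts 1600 Ma) and the youngest is Miocene (ends 5.333 Ma).
In between, by decreasing start age: Tonian (1000), Ediacaran (635), Paleozoic (538.8), Jurassic (201.4), Paleogene (66).
Listing youngest first means reversing that sequence.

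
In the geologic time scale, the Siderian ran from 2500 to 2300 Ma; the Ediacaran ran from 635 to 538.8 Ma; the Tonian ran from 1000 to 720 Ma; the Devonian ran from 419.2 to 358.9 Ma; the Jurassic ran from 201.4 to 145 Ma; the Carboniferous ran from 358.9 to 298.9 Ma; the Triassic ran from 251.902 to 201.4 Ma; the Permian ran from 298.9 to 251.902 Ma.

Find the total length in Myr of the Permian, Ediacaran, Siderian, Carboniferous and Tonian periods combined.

Duration is start − end for each: (298.9 − 251.902) + (635 − 538.8) + (2500 − 2300) + (358.9 − 298.9) + (1000 − 720).
That is 46.998 + 96.2 + 200 + 60 + 280, which totals 683.198 million years.

683.198 million years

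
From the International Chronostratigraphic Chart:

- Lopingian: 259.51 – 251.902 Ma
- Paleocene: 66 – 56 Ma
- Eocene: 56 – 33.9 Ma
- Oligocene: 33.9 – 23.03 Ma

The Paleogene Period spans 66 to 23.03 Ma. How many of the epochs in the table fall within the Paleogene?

Epochs inside 66–23.03 Ma: Paleocene, Eocene, Oligocene — 3 in total.

3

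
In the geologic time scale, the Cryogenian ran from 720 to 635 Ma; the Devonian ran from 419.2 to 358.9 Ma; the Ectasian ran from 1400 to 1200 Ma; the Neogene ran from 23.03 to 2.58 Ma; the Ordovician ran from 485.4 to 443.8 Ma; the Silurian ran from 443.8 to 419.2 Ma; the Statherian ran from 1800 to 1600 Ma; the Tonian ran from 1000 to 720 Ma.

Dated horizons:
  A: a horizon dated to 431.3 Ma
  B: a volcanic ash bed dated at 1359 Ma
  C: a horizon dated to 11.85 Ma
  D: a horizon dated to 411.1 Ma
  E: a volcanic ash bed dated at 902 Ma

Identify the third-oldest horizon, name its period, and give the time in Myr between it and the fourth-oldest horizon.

Larger Ma means older, so oldest first: B 1359 > E 902 > A 431.3 > D 411.1 > C 11.85.
Counting 3 along gives A (431.3 Ma); the excerpt puts that inside the Silurian, 443.8–419.2 Ma.
Next in line is D (411.1 Ma), and 431.3 − 411.1 = 20.2 Myr.

A, in the Silurian; 20.2 million years to D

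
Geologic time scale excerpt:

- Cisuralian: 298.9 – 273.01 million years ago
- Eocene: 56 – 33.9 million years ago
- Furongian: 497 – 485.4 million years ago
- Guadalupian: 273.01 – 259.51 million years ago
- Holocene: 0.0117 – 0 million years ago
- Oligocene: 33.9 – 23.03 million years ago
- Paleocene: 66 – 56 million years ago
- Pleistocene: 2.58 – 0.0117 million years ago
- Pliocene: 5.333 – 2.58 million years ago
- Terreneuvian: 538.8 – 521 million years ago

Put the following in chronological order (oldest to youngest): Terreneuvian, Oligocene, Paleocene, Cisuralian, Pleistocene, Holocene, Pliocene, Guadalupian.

Read off each span (Ma): Terreneuvian 538.8–521; Oligocene 33.9–23.03; Paleocene 66–56; Cisuralian 298.9–273.01; Pleistocene 2.58–0.0117; Holocene 0.0117–0; Pliocene 5.333–2.58; Guadalupian 273.01–259.51.
Larger Ma is older, so oldest→youngest is Terreneuvian, Cisuralian, Guadalupian, Paleocene, Oligocene, Pliocene, Pleistocene, Holocene.

Terreneuvian → Cisuralian → Guadalupian → Paleocene → Oligocene → Pliocene → Pleistocene → Holocene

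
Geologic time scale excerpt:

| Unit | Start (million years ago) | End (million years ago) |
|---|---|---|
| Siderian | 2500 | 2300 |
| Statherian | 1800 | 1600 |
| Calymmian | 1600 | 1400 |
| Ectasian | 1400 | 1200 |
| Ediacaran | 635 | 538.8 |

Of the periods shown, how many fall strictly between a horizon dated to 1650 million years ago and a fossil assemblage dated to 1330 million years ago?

1

1650 Ma sits inside the Statherian (1800–1600) and 1330 Ma inside the Ectasian (1400–1200); neither of those is wholly between the two dates.
The listed periods lying completely between them are Calymmian — 1 in all.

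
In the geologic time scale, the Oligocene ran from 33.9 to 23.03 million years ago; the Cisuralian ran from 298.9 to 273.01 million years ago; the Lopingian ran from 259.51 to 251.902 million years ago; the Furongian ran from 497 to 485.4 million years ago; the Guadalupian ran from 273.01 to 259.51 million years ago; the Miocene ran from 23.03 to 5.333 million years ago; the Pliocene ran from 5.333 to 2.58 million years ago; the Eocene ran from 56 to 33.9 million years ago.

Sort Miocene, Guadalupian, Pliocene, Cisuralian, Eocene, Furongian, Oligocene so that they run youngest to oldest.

Read off each span (Ma): Miocene 23.03–5.333; Guadalupian 273.01–259.51; Pliocene 5.333–2.58; Cisuralian 298.9–273.01; Eocene 56–33.9; Furongian 497–485.4; Oligocene 33.9–23.03.
Larger Ma is older, so oldest→youngest is Furongian, Cisuralian, Guadalupian, Eocene, Oligocene, Miocene, Pliocene; reverse it for youngest→oldest.

Pliocene, Miocene, Oligocene, Eocene, Guadalupian, Cisuralian, Furongian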